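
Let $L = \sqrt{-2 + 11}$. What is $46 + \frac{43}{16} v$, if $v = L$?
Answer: $\frac{865}{16} \approx 54.063$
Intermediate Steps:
$L = 3$ ($L = \sqrt{9} = 3$)
$v = 3$
$46 + \frac{43}{16} v = 46 + \frac{43}{16} \cdot 3 = 46 + \frac{129}{16} = \frac{865}{16}$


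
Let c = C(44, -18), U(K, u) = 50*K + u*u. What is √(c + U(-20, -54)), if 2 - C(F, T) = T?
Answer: 44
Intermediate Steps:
U(K, u) = u² + 50*K (U(K, u) = 50*K + u² = u² + 50*K)
C(F, T) = 2 - T
c = 20 (c = 2 - 1*(-18) = 2 + 18 = 20)
√(c + U(-20, -54)) = √(20 + ((-54)² + 50*(-20))) = √(20 + (2916 - 1000)) = √(20 + 1916) = √1936 = 44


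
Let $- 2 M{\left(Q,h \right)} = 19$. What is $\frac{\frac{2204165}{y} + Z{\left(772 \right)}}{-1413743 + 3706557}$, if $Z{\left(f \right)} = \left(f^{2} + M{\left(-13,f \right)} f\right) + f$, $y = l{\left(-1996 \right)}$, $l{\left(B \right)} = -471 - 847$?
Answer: $\frac{774654031}{3021928852} \approx 0.25634$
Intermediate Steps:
$M{\left(Q,h \right)} = - \frac{19}{2}$ ($M{\left(Q,h \right)} = \left(- \frac{1}{2}\right) 19 = - \frac{19}{2}$)
$l{\left(B \right)} = -1318$ ($l{\left(B \right)} = -471 - 847 = -1318$)
$y = -1318$
$Z{\left(f \right)} = f^{2} - \frac{17 f}{2}$ ($Z{\left(f \right)} = \left(f^{2} - \frac{19 f}{2}\right) + f = f^{2} - \frac{17 f}{2}$)
$\frac{\frac{2204165}{y} + Z{\left(772 \right)}}{-1413743 + 3706557} = \frac{\frac{2204165}{-1318} + \frac{1}{2} \cdot 772 \left(-17 + 2 \cdot 772\right)}{-1413743 + 3706557} = \frac{2204165 \left(- \frac{1}{1318}\right) + \frac{1}{2} \cdot 772 \left(-17 + 1544\right)}{2292814} = \left(- \frac{2204165}{1318} + \frac{1}{2} \cdot 772 \cdot 1527\right) \frac{1}{2292814} = \left(- \frac{2204165}{1318} + 589422\right) \frac{1}{2292814} = \frac{774654031}{1318} \cdot \frac{1}{2292814} = \frac{774654031}{3021928852}$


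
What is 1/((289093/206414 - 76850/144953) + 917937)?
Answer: 29920328542/27465002662839583 ≈ 1.0894e-6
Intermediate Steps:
1/((289093/206414 - 76850/144953) + 917937) = 1/(26041981729/29920328542 + 917937) = 1/(27465002662839583/29920328542) = 29920328542/27465002662839583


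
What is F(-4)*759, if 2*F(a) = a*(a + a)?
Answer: 12144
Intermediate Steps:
F(a) = a² (F(a) = (a*(a + a))/2 = (a*(2*a))/2 = (2*a²)/2 = a²)
F(-4)*759 = (-4)²*759 = 16*759 = 12144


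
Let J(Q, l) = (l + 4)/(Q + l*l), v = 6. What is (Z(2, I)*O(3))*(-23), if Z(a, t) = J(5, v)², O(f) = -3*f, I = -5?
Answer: 20700/1681 ≈ 12.314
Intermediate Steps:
J(Q, l) = (4 + l)/(Q + l²)
Z(a, t) = 100/1681 (Z(a, t) = ((4 + 6)/(5 + 6²))² = (10/(5 + 36))² = (10/41)² = 100/1681)
(Z(2, I)*O(3))*(-23) = (100*(-3*3)/1681)*(-23) = ((100/1681)*(-9))*(-23) = -900/1681*(-23) = 20700/1681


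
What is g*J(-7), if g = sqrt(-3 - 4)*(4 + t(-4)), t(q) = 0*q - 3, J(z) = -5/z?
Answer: 5*I*sqrt(7)/7 ≈ 1.8898*I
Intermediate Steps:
t(q) = -3 (t(q) = 0 - 3 = -3)
g = I*sqrt(7) (g = sqrt(-3 - 4)*(4 - 3) = sqrt(-7)*1 = (I*sqrt(7))*1 = I*sqrt(7) ≈ 2.6458*I)
g*J(-7) = (I*sqrt(7))*(-5/(-7)) = (I*sqrt(7))*(-5*(-1/7)) = (I*sqrt(7))*(5/7) = 5*I*sqrt(7)/7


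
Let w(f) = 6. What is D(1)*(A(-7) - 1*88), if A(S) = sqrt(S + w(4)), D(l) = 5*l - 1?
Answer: -352 + 4*I ≈ -352.0 + 4.0*I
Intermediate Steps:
D(l) = -1 + 5*l
A(S) = sqrt(6 + S) (A(S) = sqrt(S + 6) = sqrt(6 + S))
D(1)*(A(-7) - 1*88) = (-1 + 5*1)*(sqrt(6 - 7) - 1*88) = (-1 + 5)*(sqrt(-1) - 88) = 4*(I - 88) = 4*(-88 + I) = -352 + 4*I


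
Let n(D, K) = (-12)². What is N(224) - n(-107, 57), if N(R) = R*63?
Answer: 13968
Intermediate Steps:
n(D, K) = 144
N(R) = 63*R
N(224) - n(-107, 57) = 63*224 - 1*144 = 14112 - 144 = 13968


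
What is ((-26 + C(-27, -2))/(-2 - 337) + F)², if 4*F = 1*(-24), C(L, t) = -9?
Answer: 3996001/114921 ≈ 34.772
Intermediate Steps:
F = -6 (F = (1*(-24))/4 = (¼)*(-24) = -6)
((-26 + C(-27, -2))/(-2 - 337) + F)² = ((-26 - 9)/(-2 - 337) - 6)² = (-35/(-339) - 6)² = (-35*(-1/339) - 6)² = (35/339 - 6)² = (-1999/339)² = 3996001/114921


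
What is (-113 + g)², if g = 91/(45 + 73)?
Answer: 175377049/13924 ≈ 12595.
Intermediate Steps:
g = 91/118 ≈ 0.77119
(-113 + g)² = (-113 + 91/118)² = (-13243/118)² = 175377049/13924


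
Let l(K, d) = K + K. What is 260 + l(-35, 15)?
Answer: 190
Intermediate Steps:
l(K, d) = 2*K
260 + l(-35, 15) = 260 + 2*(-35) = 260 - 70 = 190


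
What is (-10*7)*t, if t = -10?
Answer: 700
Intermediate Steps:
(-10*7)*t = -10*7*(-10) = -70*(-10) = 700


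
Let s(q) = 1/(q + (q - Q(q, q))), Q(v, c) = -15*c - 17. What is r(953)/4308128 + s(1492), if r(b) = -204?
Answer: -217399/27336149192 ≈ -7.9528e-6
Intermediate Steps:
Q(v, c) = -17 - 15*c
s(q) = 1/(17 + 17*q) (s(q) = 1/(q + (q - (-17 - 15*q))) = 1/(q + (q + (17 + 15*q))) = 1/(q + (17 + 16*q)) = 1/(17 + 17*q))
r(953)/4308128 + s(1492) = -204/4308128 + 1/(17*(1 + 1492)) = -204*1/4308128 + (1/17)/1493 = -51/1077032 + (1/17)*(1/1493) = -51/1077032 + 1/25381 = -217399/27336149192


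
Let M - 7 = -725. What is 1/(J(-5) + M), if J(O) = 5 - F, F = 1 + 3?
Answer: -1/717 ≈ -0.0013947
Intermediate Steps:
F = 4
M = -718 (M = 7 - 725 = -718)
J(O) = 1 (J(O) = 5 - 1*4 = 5 - 4 = 1)
1/(J(-5) + M) = 1/(1 - 718) = 1/(-717) = -1/717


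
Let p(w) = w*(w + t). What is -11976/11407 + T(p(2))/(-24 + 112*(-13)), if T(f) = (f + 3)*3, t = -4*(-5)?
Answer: -19332867/16882360 ≈ -1.1452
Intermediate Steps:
t = 20
p(w) = w*(20 + w) (p(w) = w*(w + 20) = w*(20 + w))
T(f) = 9 + 3*f (T(f) = (3 + f)*3 = 9 + 3*f)
-11976/11407 + T(p(2))/(-24 + 112*(-13)) = -11976/11407 + (9 + 3*(2*(20 + 2)))/(-24 + 112*(-13)) = -11976*1/11407 + (9 + 3*(2*22))/(-24 - 1456) = -11976/11407 + (9 + 3*44)/(-1480) = -11976/11407 + (9 + 132)*(-1/1480) = -11976/11407 + 141*(-1/1480) = -11976/11407 - 141/1480 = -19332867/16882360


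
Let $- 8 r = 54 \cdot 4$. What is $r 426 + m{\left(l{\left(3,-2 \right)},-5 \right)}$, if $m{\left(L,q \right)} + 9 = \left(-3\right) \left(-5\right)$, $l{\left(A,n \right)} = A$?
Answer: $-11496$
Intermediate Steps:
$r = -27$ ($r = - \frac{54 \cdot 4}{8} = \left(- \frac{1}{8}\right) 216 = -27$)
$m{\left(L,q \right)} = 6$ ($m{\left(L,q \right)} = -9 - -15 = -9 + 15 = 6$)
$r 426 + m{\left(l{\left(3,-2 \right)},-5 \right)} = \left(-27\right) 426 + 6 = -11502 + 6 = -11496$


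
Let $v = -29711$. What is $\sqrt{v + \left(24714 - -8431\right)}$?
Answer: $\sqrt{3434} \approx 58.6$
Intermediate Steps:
$\sqrt{v + \left(24714 - -8431\right)} = \sqrt{-29711 + \left(24714 - -8431\right)} = \sqrt{-29711 + \left(24714 + 8431\right)} = \sqrt{-29711 + 33145} = \sqrt{3434}$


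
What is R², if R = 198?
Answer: 39204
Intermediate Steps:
R² = 198² = 39204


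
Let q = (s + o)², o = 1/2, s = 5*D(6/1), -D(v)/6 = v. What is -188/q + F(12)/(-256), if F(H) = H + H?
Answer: -410707/4124192 ≈ -0.099585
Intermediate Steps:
D(v) = -6*v
s = -180 (s = 5*(-36/1) = 5*(-36) = -180)
o = ½ ≈ 0.50000
q = 128881/4 (q = (-180 + ½)² = (-359/2)² = 128881/4 ≈ 32220.)
F(H) = 2*H
-188/q + F(12)/(-256) = -188/128881/4 + (2*12)/(-256) = -188*4/128881 + 24*(-1/256) = -752/128881 - 3/32 = -410707/4124192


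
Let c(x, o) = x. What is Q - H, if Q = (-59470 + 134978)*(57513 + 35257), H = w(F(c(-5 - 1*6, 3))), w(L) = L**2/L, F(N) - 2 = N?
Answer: 7004877169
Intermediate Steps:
F(N) = 2 + N
w(L) = L
H = -9 (H = 2 + (-5 - 1*6) = 2 + (-5 - 6) = 2 - 11 = -9)
Q = 7004877160 (Q = 75508*92770 = 7004877160)
Q - H = 7004877160 - 1*(-9) = 7004877160 + 9 = 7004877169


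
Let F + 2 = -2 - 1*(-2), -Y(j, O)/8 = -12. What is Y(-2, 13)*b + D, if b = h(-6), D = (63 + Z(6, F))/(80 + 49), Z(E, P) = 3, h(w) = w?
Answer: -24746/43 ≈ -575.49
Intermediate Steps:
Y(j, O) = 96 (Y(j, O) = -8*(-12) = 96)
F = -2 (F = -2 + (-2 - 1*(-2)) = -2 + (-2 + 2) = -2 + 0 = -2)
D = 22/43 (D = (63 + 3)/(80 + 49) = 66/129 = 66*(1/129) = 22/43 ≈ 0.51163)
b = -6
Y(-2, 13)*b + D = 96*(-6) + 22/43 = -576 + 22/43 = -24746/43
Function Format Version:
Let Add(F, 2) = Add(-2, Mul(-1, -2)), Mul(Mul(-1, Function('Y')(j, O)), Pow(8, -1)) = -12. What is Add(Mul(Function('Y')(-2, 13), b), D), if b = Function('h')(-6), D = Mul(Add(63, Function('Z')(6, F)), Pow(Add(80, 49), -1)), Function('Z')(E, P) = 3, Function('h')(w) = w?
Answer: Rational(-24746, 43) ≈ -575.49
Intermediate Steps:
Function('Y')(j, O) = 96 (Function('Y')(j, O) = Mul(-8, -12) = 96)
F = -2 (F = Add(-2, Add(-2, Mul(-1, -2))) = Add(-2, Add(-2, 2)) = Add(-2, 0) = -2)
D = Rational(22, 43) (D = Mul(Add(63, 3), Pow(Add(80, 49), -1)) = Mul(66, Pow(129, -1)) = Mul(66, Rational(1, 129)) = Rational(22, 43) ≈ 0.51163)
b = -6
Add(Mul(Function('Y')(-2, 13), b), D) = Add(Mul(96, -6), Rational(22, 43)) = Add(-576, Rational(22, 43)) = Rational(-24746, 43)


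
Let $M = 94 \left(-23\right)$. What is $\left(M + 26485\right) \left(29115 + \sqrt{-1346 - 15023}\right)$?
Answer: $708164145 + 24323 i \sqrt{16369} \approx 7.0816 \cdot 10^{8} + 3.1119 \cdot 10^{6} i$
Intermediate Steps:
$M = -2162$
$\left(M + 26485\right) \left(29115 + \sqrt{-1346 - 15023}\right) = \left(-2162 + 26485\right) \left(29115 + \sqrt{-1346 - 15023}\right) = 24323 \left(29115 + \sqrt{-16369}\right) = 24323 \left(29115 + i \sqrt{16369}\right) = 708164145 + 24323 i \sqrt{16369}$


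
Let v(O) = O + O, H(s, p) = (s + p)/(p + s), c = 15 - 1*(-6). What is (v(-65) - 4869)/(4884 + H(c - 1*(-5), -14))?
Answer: -4999/4885 ≈ -1.0233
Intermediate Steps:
c = 21 (c = 15 + 6 = 21)
H(s, p) = 1 (H(s, p) = (p + s)/(p + s) = 1)
v(O) = 2*O
(v(-65) - 4869)/(4884 + H(c - 1*(-5), -14)) = (2*(-65) - 4869)/(4884 + 1) = (-130 - 4869)/4885 = -4999*1/4885 = -4999/4885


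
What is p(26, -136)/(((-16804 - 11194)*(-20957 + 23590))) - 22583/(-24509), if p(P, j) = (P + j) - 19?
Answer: 1664793331583/1806772451606 ≈ 0.92142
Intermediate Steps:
p(P, j) = -19 + P + j
p(26, -136)/(((-16804 - 11194)*(-20957 + 23590))) - 22583/(-24509) = (-19 + 26 - 136)/(((-16804 - 11194)*(-20957 + 23590))) - 22583/(-24509) = -129/((-27998*2633)) - 22583*(-1/24509) = -129/(-73718734) + 22583/24509 = -129*(-1/73718734) + 22583/24509 = 129/73718734 + 22583/24509 = 1664793331583/1806772451606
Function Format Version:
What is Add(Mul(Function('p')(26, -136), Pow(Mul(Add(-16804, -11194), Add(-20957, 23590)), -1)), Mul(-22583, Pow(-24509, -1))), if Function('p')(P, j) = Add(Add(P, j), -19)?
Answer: Rational(1664793331583, 1806772451606) ≈ 0.92142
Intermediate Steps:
Function('p')(P, j) = Add(-19, P, j)
Add(Mul(Function('p')(26, -136), Pow(Mul(Add(-16804, -11194), Add(-20957, 23590)), -1)), Mul(-22583, Pow(-24509, -1))) = Add(Mul(Add(-19, 26, -136), Pow(Mul(Add(-16804, -11194), Add(-20957, 23590)), -1)), Mul(-22583, Pow(-24509, -1))) = Add(Mul(-129, Pow(Mul(-27998, 2633), -1)), Mul(-22583, Rational(-1, 24509))) = Add(Mul(-129, Pow(-73718734, -1)), Rational(22583, 24509)) = Add(Mul(-129, Rational(-1, 73718734)), Rational(22583, 24509)) = Add(Rational(129, 73718734), Rational(22583, 24509)) = Rational(1664793331583, 1806772451606)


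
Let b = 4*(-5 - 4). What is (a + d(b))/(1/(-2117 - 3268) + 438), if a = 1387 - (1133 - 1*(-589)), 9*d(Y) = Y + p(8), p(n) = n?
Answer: -5462185/7075887 ≈ -0.77194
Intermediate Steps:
b = -36 (b = 4*(-9) = -36)
d(Y) = 8/9 + Y/9 (d(Y) = (Y + 8)/9 = (8 + Y)/9 = 8/9 + Y/9)
a = -335 (a = 1387 - (1133 + 589) = 1387 - 1*1722 = 1387 - 1722 = -335)
(a + d(b))/(1/(-2117 - 3268) + 438) = (-335 + (8/9 + (1/9)*(-36)))/(1/(-2117 - 3268) + 438) = (-335 + (8/9 - 4))/(1/(-5385) + 438) = (-335 - 28/9)/(-1/5385 + 438) = -3043/(9*2358629/5385) = -3043/9*5385/2358629 = -5462185/7075887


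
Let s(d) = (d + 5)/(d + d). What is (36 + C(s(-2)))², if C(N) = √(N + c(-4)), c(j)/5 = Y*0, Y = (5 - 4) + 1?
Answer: (72 + I*√3)²/4 ≈ 1295.3 + 62.354*I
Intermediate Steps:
Y = 2 (Y = 1 + 1 = 2)
s(d) = (5 + d)/(2*d) (s(d) = (5 + d)/((2*d)) = (5 + d)*(1/(2*d)) = (5 + d)/(2*d))
c(j) = 0 (c(j) = 5*(2*0) = 5*0 = 0)
C(N) = √N (C(N) = √(N + 0) = √N)
(36 + C(s(-2)))² = (36 + √((½)*(5 - 2)/(-2)))² = (36 + √((½)*(-½)*3))² = (36 + √(-¾))² = (36 + I*√3/2)²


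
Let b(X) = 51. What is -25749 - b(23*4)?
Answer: -25800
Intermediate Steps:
-25749 - b(23*4) = -25749 - 1*51 = -25749 - 51 = -25800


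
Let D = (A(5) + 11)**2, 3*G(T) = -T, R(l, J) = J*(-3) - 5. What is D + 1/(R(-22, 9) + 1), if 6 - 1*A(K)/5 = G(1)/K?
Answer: 476647/279 ≈ 1708.4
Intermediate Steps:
R(l, J) = -5 - 3*J (R(l, J) = -3*J - 5 = -5 - 3*J)
G(T) = -T/3 (G(T) = (-T)/3 = -T/3)
A(K) = 30 + 5/(3*K) (A(K) = 30 - 5*(-1/3*1)/K = 30 - (-5)/(3*K) = 30 + 5/(3*K))
D = 15376/9 (D = ((30 + (5/3)/5) + 11)**2 = ((30 + (5/3)*(1/5)) + 11)**2 = ((30 + 1/3) + 11)**2 = (91/3 + 11)**2 = (124/3)**2 = 15376/9 ≈ 1708.4)
D + 1/(R(-22, 9) + 1) = 15376/9 + 1/((-5 - 3*9) + 1) = 15376/9 + 1/((-5 - 27) + 1) = 15376/9 + 1/(-32 + 1) = 15376/9 + 1/(-31) = 15376/9 - 1/31 = 476647/279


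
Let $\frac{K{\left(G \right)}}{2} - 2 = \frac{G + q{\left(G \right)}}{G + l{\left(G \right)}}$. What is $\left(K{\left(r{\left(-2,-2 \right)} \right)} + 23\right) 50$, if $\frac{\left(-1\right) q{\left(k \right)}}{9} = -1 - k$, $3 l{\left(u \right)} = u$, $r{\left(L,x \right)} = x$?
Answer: $\frac{3525}{2} \approx 1762.5$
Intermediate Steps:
$l{\left(u \right)} = \frac{u}{3}$
$q{\left(k \right)} = 9 + 9 k$ ($q{\left(k \right)} = - 9 \left(-1 - k\right) = 9 + 9 k$)
$K{\left(G \right)} = 4 + \frac{3 \left(9 + 10 G\right)}{2 G}$ ($K{\left(G \right)} = 4 + 2 \frac{G + \left(9 + 9 G\right)}{G + \frac{G}{3}} = 4 + 2 \frac{9 + 10 G}{\frac{4}{3} G} = 4 + 2 \left(9 + 10 G\right) \frac{3}{4 G} = 4 + 2 \frac{3 \left(9 + 10 G\right)}{4 G} = 4 + \frac{3 \left(9 + 10 G\right)}{2 G}$)
$\left(K{\left(r{\left(-2,-2 \right)} \right)} + 23\right) 50 = \left(\left(19 + \frac{27}{2 \left(-2\right)}\right) + 23\right) 50 = \left(\left(19 + \frac{27}{2} \left(- \frac{1}{2}\right)\right) + 23\right) 50 = \left(\left(19 - \frac{27}{4}\right) + 23\right) 50 = \left(\frac{49}{4} + 23\right) 50 = \frac{141}{4} \cdot 50 = \frac{3525}{2}$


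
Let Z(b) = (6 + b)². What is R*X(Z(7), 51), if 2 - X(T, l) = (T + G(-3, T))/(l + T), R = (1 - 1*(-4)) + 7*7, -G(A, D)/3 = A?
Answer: 3537/55 ≈ 64.309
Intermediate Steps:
G(A, D) = -3*A
R = 54 (R = (1 + 4) + 49 = 5 + 49 = 54)
X(T, l) = 2 - (9 + T)/(T + l) (X(T, l) = 2 - (T - 3*(-3))/(l + T) = 2 - (T + 9)/(T + l) = 2 - (9 + T)/(T + l))
R*X(Z(7), 51) = 54*((-9 + (6 + 7)² + 2*51)/((6 + 7)² + 51)) = 54*((-9 + 13² + 102)/(13² + 51)) = 54*((-9 + 169 + 102)/(169 + 51)) = 54*(262/220) = 54*((1/220)*262) = 54*(131/110) = 3537/55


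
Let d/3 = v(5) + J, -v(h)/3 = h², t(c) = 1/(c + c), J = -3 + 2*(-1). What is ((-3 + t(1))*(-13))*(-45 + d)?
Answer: -18525/2 ≈ -9262.5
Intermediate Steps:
J = -5 (J = -3 - 2 = -5)
t(c) = 1/(2*c)
v(h) = -3*h²
d = -240 (d = 3*(-3*5² - 5) = 3*(-3*25 - 5) = 3*(-75 - 5) = 3*(-80) = -240)
((-3 + t(1))*(-13))*(-45 + d) = ((-3 + (½)/1)*(-13))*(-45 - 240) = ((-3 + (½)*1)*(-13))*(-285) = ((-3 + ½)*(-13))*(-285) = -5/2*(-13)*(-285) = (65/2)*(-285) = -18525/2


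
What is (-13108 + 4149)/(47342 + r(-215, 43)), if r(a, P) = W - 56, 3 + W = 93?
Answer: -8959/47376 ≈ -0.18910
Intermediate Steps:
W = 90 (W = -3 + 93 = 90)
r(a, P) = 34 (r(a, P) = 90 - 56 = 34)
(-13108 + 4149)/(47342 + r(-215, 43)) = (-13108 + 4149)/(47342 + 34) = -8959/47376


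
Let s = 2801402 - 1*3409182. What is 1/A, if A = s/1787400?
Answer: -89370/30389 ≈ -2.9409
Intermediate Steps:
s = -607780 (s = 2801402 - 3409182 = -607780)
A = -30389/89370 (A = -607780/1787400 = -607780*1/1787400 = -30389/89370 ≈ -0.34004)
1/A = 1/(-30389/89370) = -89370/30389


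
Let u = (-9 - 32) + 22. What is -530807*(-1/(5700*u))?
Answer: -530807/108300 ≈ -4.9013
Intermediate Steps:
u = -19 (u = -41 + 22 = -19)
-530807*(-1/(5700*u)) = -530807/(-19*(-100)*57) = -530807/(1900*57) = -530807/108300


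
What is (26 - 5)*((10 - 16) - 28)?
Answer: -714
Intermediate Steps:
(26 - 5)*((10 - 16) - 28) = 21*(-6 - 28) = 21*(-34) = -714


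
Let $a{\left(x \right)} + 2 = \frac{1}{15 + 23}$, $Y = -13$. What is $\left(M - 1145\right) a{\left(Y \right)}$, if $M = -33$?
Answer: $2325$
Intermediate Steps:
$a{\left(x \right)} = - \frac{75}{38}$ ($a{\left(x \right)} = -2 + \frac{1}{15 + 23} = -2 + \frac{1}{38} = - \frac{75}{38}$)
$\left(M - 1145\right) a{\left(Y \right)} = \left(-33 - 1145\right) \left(- \frac{75}{38}\right) = \left(-1178\right) \left(- \frac{75}{38}\right) = 2325$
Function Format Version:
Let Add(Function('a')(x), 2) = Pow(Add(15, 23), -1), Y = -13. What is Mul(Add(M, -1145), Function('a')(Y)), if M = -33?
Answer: 2325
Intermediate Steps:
Function('a')(x) = Rational(-75, 38) (Function('a')(x) = Add(-2, Pow(Add(15, 23), -1)) = Add(-2, Pow(38, -1)) = Add(-2, Rational(1, 38)) = Rational(-75, 38))
Mul(Add(M, -1145), Function('a')(Y)) = Mul(Add(-33, -1145), Rational(-75, 38)) = Mul(-1178, Rational(-75, 38)) = 2325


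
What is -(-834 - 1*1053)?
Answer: 1887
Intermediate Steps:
-(-834 - 1*1053) = -(-834 - 1053) = -1*(-1887) = 1887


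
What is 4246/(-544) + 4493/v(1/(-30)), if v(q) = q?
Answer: -36665003/272 ≈ -1.3480e+5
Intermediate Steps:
4246/(-544) + 4493/v(1/(-30)) = 4246/(-544) + 4493/(1/(-30)) = 4246*(-1/544) + 4493/(-1/30) = -2123/272 + 4493*(-30) = -2123/272 - 134790 = -36665003/272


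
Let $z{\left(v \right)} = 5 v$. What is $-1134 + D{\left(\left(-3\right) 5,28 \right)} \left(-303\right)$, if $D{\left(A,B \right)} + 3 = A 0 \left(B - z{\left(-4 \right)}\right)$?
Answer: $-225$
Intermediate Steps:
$D{\left(A,B \right)} = -3$ ($D{\left(A,B \right)} = -3 + A 0 \left(B - 5 \left(-4\right)\right) = -3 + 0 \left(B - -20\right) = -3 + 0 \left(B + 20\right) = -3 + 0 \left(20 + B\right) = -3 + 0 = -3$)
$-1134 + D{\left(\left(-3\right) 5,28 \right)} \left(-303\right) = -1134 - -909 = -1134 + 909 = -225$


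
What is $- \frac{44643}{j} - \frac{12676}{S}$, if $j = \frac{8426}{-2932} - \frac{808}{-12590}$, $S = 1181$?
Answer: $\frac{162075829249338}{10207214117} \approx 15879.0$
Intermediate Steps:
$j = - \frac{25928571}{9228470}$ ($j = 8426 \left(- \frac{1}{2932}\right) - - \frac{404}{6295} = - \frac{4213}{1466} + \frac{404}{6295} = - \frac{25928571}{9228470} \approx -2.8096$)
$- \frac{44643}{j} - \frac{12676}{S} = - \frac{44643}{- \frac{25928571}{9228470}} - \frac{12676}{1181} = \left(-44643\right) \left(- \frac{9228470}{25928571}\right) - \frac{12676}{1181} = \frac{137328862070}{8642857} - \frac{12676}{1181} = \frac{162075829249338}{10207214117}$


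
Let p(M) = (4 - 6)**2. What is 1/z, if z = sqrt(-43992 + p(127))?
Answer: -I*sqrt(10997)/21994 ≈ -0.004768*I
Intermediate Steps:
p(M) = 4 (p(M) = (-2)**2 = 4)
z = 2*I*sqrt(10997) (z = sqrt(-43992 + 4) = sqrt(-43988) = 2*I*sqrt(10997) ≈ 209.73*I)
1/z = 1/(2*I*sqrt(10997)) = -I*sqrt(10997)/21994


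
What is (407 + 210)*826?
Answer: 509642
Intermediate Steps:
(407 + 210)*826 = 617*826 = 509642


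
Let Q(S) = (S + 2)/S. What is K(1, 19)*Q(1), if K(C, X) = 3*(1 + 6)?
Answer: 63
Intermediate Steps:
K(C, X) = 21 (K(C, X) = 3*7 = 21)
Q(S) = (2 + S)/S
K(1, 19)*Q(1) = 21*((2 + 1)/1) = 21*(1*3) = 21*3 = 63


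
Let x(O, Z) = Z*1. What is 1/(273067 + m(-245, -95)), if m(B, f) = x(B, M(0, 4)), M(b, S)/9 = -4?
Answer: 1/273031 ≈ 3.6626e-6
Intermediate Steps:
M(b, S) = -36 (M(b, S) = 9*(-4) = -36)
x(O, Z) = Z
m(B, f) = -36
1/(273067 + m(-245, -95)) = 1/(273067 - 36) = 1/273031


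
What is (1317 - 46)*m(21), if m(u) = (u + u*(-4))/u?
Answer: -3813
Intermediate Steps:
m(u) = -3 (m(u) = (u - 4*u)/u = (-3*u)/u = -3)
(1317 - 46)*m(21) = (1317 - 46)*(-3) = 1271*(-3) = -3813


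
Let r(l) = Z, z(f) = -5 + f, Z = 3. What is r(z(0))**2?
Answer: 9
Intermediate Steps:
r(l) = 3
r(z(0))**2 = 3**2 = 9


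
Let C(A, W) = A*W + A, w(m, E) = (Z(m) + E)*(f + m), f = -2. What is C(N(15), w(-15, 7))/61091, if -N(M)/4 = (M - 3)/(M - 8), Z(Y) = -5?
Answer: 1584/427637 ≈ 0.0037041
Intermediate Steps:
w(m, E) = (-5 + E)*(-2 + m)
N(M) = -4*(-3 + M)/(-8 + M) (N(M) = -4*(M - 3)/(M - 8) = -4*(-3 + M)/(-8 + M))
C(A, W) = A + A*W
C(N(15), w(-15, 7))/61091 = ((4*(3 - 1*15)/(-8 + 15))*(1 + (10 - 5*(-15) - 2*7 + 7*(-15))))/61091 = ((4*(3 - 15)/7)*(1 + (10 + 75 - 14 - 105)))*(1/61091) = ((4*(1/7)*(-12))*(1 - 34))*(1/61091) = -48/7*(-33)*(1/61091) = (1584/7)*(1/61091) = 1584/427637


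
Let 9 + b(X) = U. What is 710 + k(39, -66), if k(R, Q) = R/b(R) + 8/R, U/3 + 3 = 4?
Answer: 54889/78 ≈ 703.71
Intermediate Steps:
U = 3 (U = -9 + 3*4 = -9 + 12 = 3)
b(X) = -6 (b(X) = -9 + 3 = -6)
k(R, Q) = 8/R - R/6 (k(R, Q) = R/(-6) + 8/R = R*(-⅙) + 8/R = -R/6 + 8/R = 8/R - R/6)
710 + k(39, -66) = 710 + (8/39 - ⅙*39) = 710 + (8*(1/39) - 13/2) = 710 + (8/39 - 13/2) = 710 - 491/78 = 54889/78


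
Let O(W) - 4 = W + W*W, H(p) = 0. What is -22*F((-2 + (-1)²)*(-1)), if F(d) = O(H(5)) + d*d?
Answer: -110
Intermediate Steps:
O(W) = 4 + W + W² (O(W) = 4 + (W + W*W) = 4 + (W + W²) = 4 + W + W²)
F(d) = 4 + d² (F(d) = (4 + 0 + 0²) + d*d = (4 + 0 + 0) + d² = 4 + d²)
-22*F((-2 + (-1)²)*(-1)) = -22*(4 + ((-2 + (-1)²)*(-1))²) = -22*(4 + ((-2 + 1)*(-1))²) = -22*(4 + (-1*(-1))²) = -22*(4 + 1²) = -22*(4 + 1) = -22*5 = -110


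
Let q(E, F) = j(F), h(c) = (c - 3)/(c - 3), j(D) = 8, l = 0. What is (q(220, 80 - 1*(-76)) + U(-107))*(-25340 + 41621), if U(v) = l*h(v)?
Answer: 130248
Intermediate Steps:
h(c) = 1 (h(c) = (-3 + c)/(-3 + c) = 1)
q(E, F) = 8
U(v) = 0 (U(v) = 0*1 = 0)
(q(220, 80 - 1*(-76)) + U(-107))*(-25340 + 41621) = (8 + 0)*(-25340 + 41621) = 8*16281 = 130248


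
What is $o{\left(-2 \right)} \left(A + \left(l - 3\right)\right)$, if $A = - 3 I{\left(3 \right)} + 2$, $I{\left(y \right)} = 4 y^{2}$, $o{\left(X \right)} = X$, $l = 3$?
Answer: $212$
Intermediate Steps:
$A = -106$ ($A = - 3 \cdot 4 \cdot 3^{2} + 2 = - 3 \cdot 4 \cdot 9 + 2 = \left(-3\right) 36 + 2 = -108 + 2 = -106$)
$o{\left(-2 \right)} \left(A + \left(l - 3\right)\right) = - 2 \left(-106 + \left(3 - 3\right)\right) = - 2 \left(-106 + 0\right) = \left(-2\right) \left(-106\right) = 212$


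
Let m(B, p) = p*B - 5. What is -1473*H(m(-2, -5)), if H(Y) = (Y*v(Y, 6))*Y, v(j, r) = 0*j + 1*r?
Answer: -220950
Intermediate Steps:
m(B, p) = -5 + B*p (m(B, p) = B*p - 5 = -5 + B*p)
v(j, r) = r (v(j, r) = 0 + r = r)
H(Y) = 6*Y**2 (H(Y) = (Y*6)*Y = (6*Y)*Y = 6*Y**2)
-1473*H(m(-2, -5)) = -8838*(-5 - 2*(-5))**2 = -8838*(-5 + 10)**2 = -8838*5**2 = -8838*25 = -1473*150 = -220950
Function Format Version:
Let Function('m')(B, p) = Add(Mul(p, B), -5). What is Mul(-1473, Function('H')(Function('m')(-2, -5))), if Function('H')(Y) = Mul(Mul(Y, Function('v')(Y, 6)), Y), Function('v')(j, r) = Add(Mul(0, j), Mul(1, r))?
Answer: -220950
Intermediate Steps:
Function('m')(B, p) = Add(-5, Mul(B, p)) (Function('m')(B, p) = Add(Mul(B, p), -5) = Add(-5, Mul(B, p)))
Function('v')(j, r) = r (Function('v')(j, r) = Add(0, r) = r)
Function('H')(Y) = Mul(6, Pow(Y, 2)) (Function('H')(Y) = Mul(Mul(Y, 6), Y) = Mul(Mul(6, Y), Y) = Mul(6, Pow(Y, 2)))
Mul(-1473, Function('H')(Function('m')(-2, -5))) = Mul(-1473, Mul(6, Pow(Add(-5, Mul(-2, -5)), 2))) = Mul(-1473, Mul(6, Pow(Add(-5, 10), 2))) = Mul(-1473, Mul(6, Pow(5, 2))) = Mul(-1473, Mul(6, 25)) = Mul(-1473, 150) = -220950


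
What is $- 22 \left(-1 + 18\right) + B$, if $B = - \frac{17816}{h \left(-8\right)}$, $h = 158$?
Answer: $- \frac{56865}{158} \approx -359.91$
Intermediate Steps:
$B = \frac{2227}{158}$ ($B = - \frac{17816}{158 \left(-8\right)} = - \frac{17816}{-1264} = - \frac{17816 \left(-1\right)}{1264} = \left(-1\right) \left(- \frac{2227}{158}\right) = \frac{2227}{158} \approx 14.095$)
$- 22 \left(-1 + 18\right) + B = - 22 \left(-1 + 18\right) + \frac{2227}{158} = \left(-22\right) 17 + \frac{2227}{158} = -374 + \frac{2227}{158} = - \frac{56865}{158}$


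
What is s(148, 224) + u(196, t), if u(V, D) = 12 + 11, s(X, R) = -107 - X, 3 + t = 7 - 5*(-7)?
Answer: -232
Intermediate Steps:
t = 39 (t = -3 + (7 - 5*(-7)) = -3 + (7 + 35) = -3 + 42 = 39)
u(V, D) = 23
s(148, 224) + u(196, t) = (-107 - 1*148) + 23 = (-107 - 148) + 23 = -255 + 23 = -232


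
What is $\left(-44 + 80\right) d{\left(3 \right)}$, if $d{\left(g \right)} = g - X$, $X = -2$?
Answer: $180$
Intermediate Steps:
$d{\left(g \right)} = 2 + g$ ($d{\left(g \right)} = g - -2 = g + 2 = 2 + g$)
$\left(-44 + 80\right) d{\left(3 \right)} = \left(-44 + 80\right) \left(2 + 3\right) = 36 \cdot 5 = 180$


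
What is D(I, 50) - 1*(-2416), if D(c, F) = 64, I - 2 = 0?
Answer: 2480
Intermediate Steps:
I = 2 (I = 2 + 0 = 2)
D(I, 50) - 1*(-2416) = 64 - 1*(-2416) = 64 + 2416 = 2480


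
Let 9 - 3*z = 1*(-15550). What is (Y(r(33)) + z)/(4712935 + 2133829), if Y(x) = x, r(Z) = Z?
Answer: 7829/10270146 ≈ 0.00076231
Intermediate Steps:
z = 15559/3 (z = 3 - (-15550)/3 = 3 - ⅓*(-15550) = 3 + 15550/3 = 15559/3 ≈ 5186.3)
(Y(r(33)) + z)/(4712935 + 2133829) = (33 + 15559/3)/(4712935 + 2133829) = (15658/3)/6846764 = (15658/3)*(1/6846764) = 7829/10270146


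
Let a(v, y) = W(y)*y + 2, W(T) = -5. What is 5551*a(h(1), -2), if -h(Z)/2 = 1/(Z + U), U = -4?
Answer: 66612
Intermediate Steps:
h(Z) = -2/(-4 + Z) (h(Z) = -2/(Z - 4) = -2/(-4 + Z))
a(v, y) = 2 - 5*y (a(v, y) = -5*y + 2 = 2 - 5*y)
5551*a(h(1), -2) = 5551*(2 - 5*(-2)) = 5551*(2 + 10) = 5551*12 = 66612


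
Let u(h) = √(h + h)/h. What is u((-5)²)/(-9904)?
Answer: -√2/49520 ≈ -2.8558e-5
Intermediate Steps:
u(h) = √2/√h (u(h) = √(2*h)/h = (√2*√h)/h = √2/√h)
u((-5)²)/(-9904) = (√2/√((-5)²))/(-9904) = (√2/√25)*(-1/9904) = (√2*(⅕))*(-1/9904) = (√2/5)*(-1/9904) = -√2/49520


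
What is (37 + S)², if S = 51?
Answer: 7744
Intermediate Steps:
(37 + S)² = (37 + 51)² = 88² = 7744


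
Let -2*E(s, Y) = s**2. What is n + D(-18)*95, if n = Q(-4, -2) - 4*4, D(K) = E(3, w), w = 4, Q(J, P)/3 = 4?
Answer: -863/2 ≈ -431.50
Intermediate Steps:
Q(J, P) = 12 (Q(J, P) = 3*4 = 12)
E(s, Y) = -s**2/2
D(K) = -9/2 (D(K) = -1/2*3**2 = -1/2*9 = -9/2)
n = -4 (n = 12 - 4*4 = 12 - 16 = -4)
n + D(-18)*95 = -4 - 9/2*95 = -4 - 855/2 = -863/2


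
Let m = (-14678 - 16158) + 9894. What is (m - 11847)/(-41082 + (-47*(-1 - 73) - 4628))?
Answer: 32789/42232 ≈ 0.77640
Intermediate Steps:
m = -20942 (m = -30836 + 9894 = -20942)
(m - 11847)/(-41082 + (-47*(-1 - 73) - 4628)) = (-20942 - 11847)/(-41082 + (-47*(-1 - 73) - 4628)) = -32789/(-41082 + (-47*(-74) - 4628)) = -32789/(-41082 + (3478 - 4628)) = -32789/(-41082 - 1150) = -32789/(-42232) = -32789*(-1/42232) = 32789/42232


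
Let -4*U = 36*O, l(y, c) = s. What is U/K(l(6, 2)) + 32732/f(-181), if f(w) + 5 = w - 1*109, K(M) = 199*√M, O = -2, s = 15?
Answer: -32732/295 + 6*√15/995 ≈ -110.93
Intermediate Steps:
l(y, c) = 15
U = 18 (U = -9*(-2) = -¼*(-72) = 18)
f(w) = -114 + w (f(w) = -5 + (w - 1*109) = -5 + (w - 109) = -5 + (-109 + w) = -114 + w)
U/K(l(6, 2)) + 32732/f(-181) = 18/((199*√15)) + 32732/(-114 - 181) = 18*(√15/2985) + 32732/(-295) = 6*√15/995 + 32732*(-1/295) = 6*√15/995 - 32732/295 = -32732/295 + 6*√15/995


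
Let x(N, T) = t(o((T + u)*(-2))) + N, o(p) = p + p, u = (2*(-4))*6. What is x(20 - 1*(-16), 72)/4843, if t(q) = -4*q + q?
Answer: 324/4843 ≈ 0.066901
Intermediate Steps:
u = -48 (u = -8*6 = -48)
o(p) = 2*p
t(q) = -3*q
x(N, T) = -576 + N + 12*T (x(N, T) = -6*(T - 48)*(-2) + N = -6*(-48 + T)*(-2) + N = -6*(96 - 2*T) + N = -3*(192 - 4*T) + N = (-576 + 12*T) + N = -576 + N + 12*T)
x(20 - 1*(-16), 72)/4843 = (-576 + (20 - 1*(-16)) + 12*72)/4843 = (-576 + (20 + 16) + 864)*(1/4843) = (-576 + 36 + 864)*(1/4843) = 324*(1/4843) = 324/4843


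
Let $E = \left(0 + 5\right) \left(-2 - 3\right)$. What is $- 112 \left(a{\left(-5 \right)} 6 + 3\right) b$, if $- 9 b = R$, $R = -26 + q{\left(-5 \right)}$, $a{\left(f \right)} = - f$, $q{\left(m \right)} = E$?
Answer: $-20944$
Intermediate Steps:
$E = -25$ ($E = 5 \left(-5\right) = -25$)
$q{\left(m \right)} = -25$
$R = -51$ ($R = -26 - 25 = -51$)
$b = \frac{17}{3}$ ($b = \left(- \frac{1}{9}\right) \left(-51\right) = \frac{17}{3} \approx 5.6667$)
$- 112 \left(a{\left(-5 \right)} 6 + 3\right) b = - 112 \left(\left(-1\right) \left(-5\right) 6 + 3\right) \frac{17}{3} = - 112 \left(5 \cdot 6 + 3\right) \frac{17}{3} = - 112 \left(30 + 3\right) \frac{17}{3} = \left(-112\right) 33 \cdot \frac{17}{3} = \left(-3696\right) \frac{17}{3} = -20944$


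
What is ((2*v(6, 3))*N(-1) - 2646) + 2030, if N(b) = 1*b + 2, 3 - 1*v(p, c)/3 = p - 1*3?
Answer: -616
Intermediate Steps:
v(p, c) = 18 - 3*p (v(p, c) = 9 - 3*(p - 1*3) = 9 - 3*(p - 3) = 9 - 3*(-3 + p) = 9 + (9 - 3*p) = 18 - 3*p)
N(b) = 2 + b (N(b) = b + 2 = 2 + b)
((2*v(6, 3))*N(-1) - 2646) + 2030 = ((2*(18 - 3*6))*(2 - 1) - 2646) + 2030 = ((2*(18 - 18))*1 - 2646) + 2030 = ((2*0)*1 - 2646) + 2030 = (0*1 - 2646) + 2030 = (0 - 2646) + 2030 = -2646 + 2030 = -616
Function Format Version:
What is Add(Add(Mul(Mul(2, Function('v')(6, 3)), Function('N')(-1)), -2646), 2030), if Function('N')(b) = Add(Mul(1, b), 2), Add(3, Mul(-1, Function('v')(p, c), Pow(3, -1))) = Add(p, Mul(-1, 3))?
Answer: -616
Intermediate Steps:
Function('v')(p, c) = Add(18, Mul(-3, p)) (Function('v')(p, c) = Add(9, Mul(-3, Add(p, Mul(-1, 3)))) = Add(9, Mul(-3, Add(p, -3))) = Add(9, Mul(-3, Add(-3, p))) = Add(9, Add(9, Mul(-3, p))) = Add(18, Mul(-3, p)))
Function('N')(b) = Add(2, b) (Function('N')(b) = Add(b, 2) = Add(2, b))
Add(Add(Mul(Mul(2, Function('v')(6, 3)), Function('N')(-1)), -2646), 2030) = Add(Add(Mul(Mul(2, Add(18, Mul(-3, 6))), Add(2, -1)), -2646), 2030) = Add(Add(Mul(Mul(2, Add(18, -18)), 1), -2646), 2030) = Add(Add(Mul(Mul(2, 0), 1), -2646), 2030) = Add(Add(Mul(0, 1), -2646), 2030) = Add(Add(0, -2646), 2030) = Add(-2646, 2030) = -616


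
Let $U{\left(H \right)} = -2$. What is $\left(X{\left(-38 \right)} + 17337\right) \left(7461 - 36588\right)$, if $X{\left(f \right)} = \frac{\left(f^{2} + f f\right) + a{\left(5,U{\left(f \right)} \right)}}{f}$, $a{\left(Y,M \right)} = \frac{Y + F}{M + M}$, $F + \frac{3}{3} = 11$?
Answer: $- \frac{4022112171}{8} \approx -5.0276 \cdot 10^{8}$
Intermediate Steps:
$F = 10$ ($F = -1 + 11 = 10$)
$a{\left(Y,M \right)} = \frac{10 + Y}{2 M}$ ($a{\left(Y,M \right)} = \frac{Y + 10}{M + M} = \frac{10 + Y}{2 M}$)
$X{\left(f \right)} = \frac{- \frac{15}{4} + 2 f^{2}}{f}$ ($X{\left(f \right)} = \frac{\left(f^{2} + f f\right) + \frac{10 + 5}{2 \left(-2\right)}}{f} = \frac{\left(f^{2} + f^{2}\right) + \frac{1}{2} \left(- \frac{1}{2}\right) 15}{f} = \frac{2 f^{2} - \frac{15}{4}}{f} = \frac{- \frac{15}{4} + 2 f^{2}}{f}$)
$\left(X{\left(-38 \right)} + 17337\right) \left(7461 - 36588\right) = \left(\left(2 \left(-38\right) - \frac{15}{4 \left(-38\right)}\right) + 17337\right) \left(7461 - 36588\right) = \left(\left(-76 - - \frac{15}{152}\right) + 17337\right) \left(-29127\right) = \left(\left(-76 + \frac{15}{152}\right) + 17337\right) \left(-29127\right) = \left(- \frac{11537}{152} + 17337\right) \left(-29127\right) = \frac{2623687}{152} \left(-29127\right) = - \frac{4022112171}{8}$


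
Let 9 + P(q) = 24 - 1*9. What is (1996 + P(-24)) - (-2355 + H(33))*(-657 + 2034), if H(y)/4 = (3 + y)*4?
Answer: 2451685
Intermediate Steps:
P(q) = 6 (P(q) = -9 + (24 - 1*9) = -9 + (24 - 9) = -9 + 15 = 6)
H(y) = 48 + 16*y (H(y) = 4*((3 + y)*4) = 4*(12 + 4*y) = 48 + 16*y)
(1996 + P(-24)) - (-2355 + H(33))*(-657 + 2034) = (1996 + 6) - (-2355 + (48 + 16*33))*(-657 + 2034) = 2002 - (-2355 + (48 + 528))*1377 = 2002 - (-2355 + 576)*1377 = 2002 - (-1779)*1377 = 2002 - 1*(-2449683) = 2002 + 2449683 = 2451685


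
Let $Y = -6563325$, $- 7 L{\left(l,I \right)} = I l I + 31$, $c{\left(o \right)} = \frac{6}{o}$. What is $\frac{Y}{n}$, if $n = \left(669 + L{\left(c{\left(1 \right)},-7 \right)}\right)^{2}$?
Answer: $- \frac{321602925}{18992164} \approx -16.933$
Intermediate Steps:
$L{\left(l,I \right)} = - \frac{31}{7} - \frac{l I^{2}}{7}$ ($L{\left(l,I \right)} = - \frac{I l I + 31}{7} = - \frac{l I^{2} + 31}{7} = - \frac{31 + l I^{2}}{7} = - \frac{31}{7} - \frac{l I^{2}}{7}$)
$n = \frac{18992164}{49}$ ($n = \left(669 - \left(\frac{31}{7} + \frac{\frac{6}{1} \left(-7\right)^{2}}{7}\right)\right)^{2} = \left(669 - \left(\frac{31}{7} + \frac{1}{7} \cdot 6 \cdot 1 \cdot 49\right)\right)^{2} = \left(669 - \left(\frac{31}{7} + \frac{6}{7} \cdot 49\right)\right)^{2} = \left(669 - \frac{325}{7}\right)^{2} = \left(\frac{4358}{7}\right)^{2} = \frac{18992164}{49} \approx 3.876 \cdot 10^{5}$)
$\frac{Y}{n} = - \frac{6563325}{\frac{18992164}{49}} = \left(-6563325\right) \frac{49}{18992164} = - \frac{321602925}{18992164}$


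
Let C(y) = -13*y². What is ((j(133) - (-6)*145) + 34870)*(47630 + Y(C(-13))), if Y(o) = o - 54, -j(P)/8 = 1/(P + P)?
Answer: 215705264664/133 ≈ 1.6218e+9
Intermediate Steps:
j(P) = -4/P (j(P) = -8/(P + P) = -8*1/(2*P) = -4/P)
Y(o) = -54 + o
((j(133) - (-6)*145) + 34870)*(47630 + Y(C(-13))) = ((-4/133 - (-6)*145) + 34870)*(47630 + (-54 - 13*(-13)²)) = ((-4*1/133 - 1*(-870)) + 34870)*(47630 + (-54 - 13*169)) = ((-4/133 + 870) + 34870)*(47630 + (-54 - 2197)) = (115706/133 + 34870)*(47630 - 2251) = (4753416/133)*45379 = 215705264664/133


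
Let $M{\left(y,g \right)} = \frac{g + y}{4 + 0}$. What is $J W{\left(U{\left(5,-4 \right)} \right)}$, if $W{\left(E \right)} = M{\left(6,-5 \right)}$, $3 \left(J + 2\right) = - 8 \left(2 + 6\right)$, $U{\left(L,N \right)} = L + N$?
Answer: $- \frac{35}{6} \approx -5.8333$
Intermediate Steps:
$M{\left(y,g \right)} = \frac{g}{4} + \frac{y}{4}$ ($M{\left(y,g \right)} = \frac{g + y}{4} = \left(g + y\right) \frac{1}{4} = \frac{g}{4} + \frac{y}{4}$)
$J = - \frac{70}{3}$ ($J = -2 + \frac{\left(-8\right) \left(2 + 6\right)}{3} = -2 + \frac{\left(-8\right) 8}{3} = -2 + \frac{1}{3} \left(-64\right) = -2 - \frac{64}{3} = - \frac{70}{3} \approx -23.333$)
$W{\left(E \right)} = \frac{1}{4}$ ($W{\left(E \right)} = \frac{1}{4} \left(-5\right) + \frac{1}{4} \cdot 6 = - \frac{5}{4} + \frac{3}{2} = \frac{1}{4}$)
$J W{\left(U{\left(5,-4 \right)} \right)} = \left(- \frac{70}{3}\right) \frac{1}{4} = - \frac{35}{6}$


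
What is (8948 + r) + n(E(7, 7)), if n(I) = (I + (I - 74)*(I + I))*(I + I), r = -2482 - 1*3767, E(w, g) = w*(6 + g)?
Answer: 582369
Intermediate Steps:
r = -6249 (r = -2482 - 3767 = -6249)
n(I) = 2*I*(I + 2*I*(-74 + I)) (n(I) = (I + (-74 + I)*(2*I))*(2*I) = (I + 2*I*(-74 + I))*(2*I) = 2*I*(I + 2*I*(-74 + I)))
(8948 + r) + n(E(7, 7)) = (8948 - 6249) + (7*(6 + 7))**2*(-294 + 4*(7*(6 + 7))) = 2699 + (7*13)**2*(-294 + 4*(7*13)) = 2699 + 91**2*(-294 + 4*91) = 2699 + 8281*(-294 + 364) = 2699 + 8281*70 = 2699 + 579670 = 582369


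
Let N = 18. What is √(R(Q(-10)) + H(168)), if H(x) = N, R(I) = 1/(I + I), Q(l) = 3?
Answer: √654/6 ≈ 4.2622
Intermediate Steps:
R(I) = 1/(2*I)
H(x) = 18
√(R(Q(-10)) + H(168)) = √((½)/3 + 18) = √((½)*(⅓) + 18) = √(⅙ + 18) = √(109/6) = √654/6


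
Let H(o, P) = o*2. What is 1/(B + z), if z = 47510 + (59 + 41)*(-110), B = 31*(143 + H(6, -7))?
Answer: 1/41315 ≈ 2.4204e-5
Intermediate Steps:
H(o, P) = 2*o
B = 4805 (B = 31*(143 + 2*6) = 31*(143 + 12) = 31*155 = 4805)
z = 36510 (z = 47510 + 100*(-110) = 47510 - 11000 = 36510)
1/(B + z) = 1/(4805 + 36510) = 1/41315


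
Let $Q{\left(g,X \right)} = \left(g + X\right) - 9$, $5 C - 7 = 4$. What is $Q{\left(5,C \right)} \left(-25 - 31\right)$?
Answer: $\frac{504}{5} \approx 100.8$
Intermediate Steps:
$C = \frac{11}{5}$ ($C = \frac{7}{5} + \frac{1}{5} \cdot 4 = \frac{7}{5} + \frac{4}{5} = \frac{11}{5} \approx 2.2$)
$Q{\left(g,X \right)} = -9 + X + g$ ($Q{\left(g,X \right)} = \left(X + g\right) - 9 = -9 + X + g$)
$Q{\left(5,C \right)} \left(-25 - 31\right) = \left(-9 + \frac{11}{5} + 5\right) \left(-25 - 31\right) = \left(- \frac{9}{5}\right) \left(-56\right) = \frac{504}{5}$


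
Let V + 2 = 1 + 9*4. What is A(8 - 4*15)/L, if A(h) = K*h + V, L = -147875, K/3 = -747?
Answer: -116567/147875 ≈ -0.78828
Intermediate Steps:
K = -2241 (K = 3*(-747) = -2241)
V = 35 (V = -2 + (1 + 9*4) = -2 + (1 + 36) = -2 + 37 = 35)
A(h) = 35 - 2241*h (A(h) = -2241*h + 35 = 35 - 2241*h)
A(8 - 4*15)/L = (35 - 2241*(8 - 4*15))/(-147875) = (35 - 2241*(8 - 60))*(-1/147875) = (35 - 2241*(-52))*(-1/147875) = (35 + 116532)*(-1/147875) = 116567*(-1/147875) = -116567/147875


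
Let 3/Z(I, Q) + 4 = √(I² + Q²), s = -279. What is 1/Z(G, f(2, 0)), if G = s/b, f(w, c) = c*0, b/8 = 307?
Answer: -9545/7368 ≈ -1.2955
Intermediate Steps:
b = 2456 (b = 8*307 = 2456)
f(w, c) = 0
G = -279/2456 ≈ -0.11360
Z(I, Q) = 3/(-4 + √(I² + Q²))
1/Z(G, f(2, 0)) = 1/(3/(-4 + √((-279/2456)² + 0²))) = 1/(3/(-4 + √(77841/6031936 + 0))) = 1/(3/(-4 + √(77841/6031936))) = 1/(3/(-4 + 279/2456)) = 1/(3/(-9545/2456)) = 1/(3*(-2456/9545)) = 1/(-7368/9545) = -9545/7368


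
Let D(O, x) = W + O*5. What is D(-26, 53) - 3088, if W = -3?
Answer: -3221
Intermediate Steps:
D(O, x) = -3 + 5*O (D(O, x) = -3 + O*5 = -3 + 5*O)
D(-26, 53) - 3088 = (-3 + 5*(-26)) - 3088 = (-3 - 130) - 3088 = -133 - 3088 = -3221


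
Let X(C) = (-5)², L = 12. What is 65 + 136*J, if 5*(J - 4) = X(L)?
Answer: 1289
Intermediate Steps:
X(C) = 25
J = 9 (J = 4 + (⅕)*25 = 4 + 5 = 9)
65 + 136*J = 65 + 136*9 = 65 + 1224 = 1289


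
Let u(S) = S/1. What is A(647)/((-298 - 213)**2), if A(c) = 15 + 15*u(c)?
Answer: 9720/261121 ≈ 0.037224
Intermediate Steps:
u(S) = S (u(S) = S*1 = S)
A(c) = 15 + 15*c
A(647)/((-298 - 213)**2) = (15 + 15*647)/((-298 - 213)**2) = (15 + 9705)/((-511)**2) = 9720/261121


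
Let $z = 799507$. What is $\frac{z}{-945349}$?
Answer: $- \frac{799507}{945349} \approx -0.84573$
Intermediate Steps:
$\frac{z}{-945349} = \frac{799507}{-945349} = 799507 \left(- \frac{1}{945349}\right) = - \frac{799507}{945349}$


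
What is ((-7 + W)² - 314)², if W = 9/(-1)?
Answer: 3364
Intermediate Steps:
W = -9 (W = 9*(-1) = -9)
((-7 + W)² - 314)² = ((-7 - 9)² - 314)² = ((-16)² - 314)² = (256 - 314)² = (-58)² = 3364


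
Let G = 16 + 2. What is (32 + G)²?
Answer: 2500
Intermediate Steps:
G = 18
(32 + G)² = (32 + 18)² = 50² = 2500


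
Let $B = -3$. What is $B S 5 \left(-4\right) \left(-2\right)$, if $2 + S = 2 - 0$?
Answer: $0$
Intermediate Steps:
$S = 0$ ($S = -2 + \left(2 - 0\right) = -2 + \left(2 + 0\right) = -2 + 2 = 0$)
$B S 5 \left(-4\right) \left(-2\right) = \left(-3\right) 0 \cdot 5 \left(-4\right) \left(-2\right) = 0 \left(\left(-20\right) \left(-2\right)\right) = 0 \cdot 40 = 0$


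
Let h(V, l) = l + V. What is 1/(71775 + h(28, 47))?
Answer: 1/71850 ≈ 1.3918e-5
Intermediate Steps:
h(V, l) = V + l
1/(71775 + h(28, 47)) = 1/(71775 + (28 + 47)) = 1/(71775 + 75) = 1/71850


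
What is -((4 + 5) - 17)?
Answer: 8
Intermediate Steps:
-((4 + 5) - 17) = -(9 - 17) = -1*(-8) = 8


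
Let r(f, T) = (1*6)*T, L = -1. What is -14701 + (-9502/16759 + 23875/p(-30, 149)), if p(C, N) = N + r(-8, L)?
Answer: -34832728098/2396537 ≈ -14535.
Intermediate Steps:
r(f, T) = 6*T
p(C, N) = -6 + N (p(C, N) = N + 6*(-1) = N - 6 = -6 + N)
-14701 + (-9502/16759 + 23875/p(-30, 149)) = -14701 + (-9502/16759 + 23875/(-6 + 149)) = -14701 + (-9502*1/16759 + 23875/143) = -14701 + (-9502/16759 + 23875*(1/143)) = -14701 + (-9502/16759 + 23875/143) = -14701 + 398762339/2396537 = -34832728098/2396537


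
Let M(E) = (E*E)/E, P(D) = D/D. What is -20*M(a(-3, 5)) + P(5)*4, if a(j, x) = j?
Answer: 64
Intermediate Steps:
P(D) = 1
M(E) = E (M(E) = E²/E = E)
-20*M(a(-3, 5)) + P(5)*4 = -20*(-3) + 1*4 = 60 + 4 = 64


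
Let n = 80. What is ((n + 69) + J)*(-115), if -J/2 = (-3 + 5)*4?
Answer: -15295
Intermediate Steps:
J = -16 (J = -2*(-3 + 5)*4 = -4*4 = -2*8 = -16)
((n + 69) + J)*(-115) = ((80 + 69) - 16)*(-115) = (149 - 16)*(-115) = 133*(-115) = -15295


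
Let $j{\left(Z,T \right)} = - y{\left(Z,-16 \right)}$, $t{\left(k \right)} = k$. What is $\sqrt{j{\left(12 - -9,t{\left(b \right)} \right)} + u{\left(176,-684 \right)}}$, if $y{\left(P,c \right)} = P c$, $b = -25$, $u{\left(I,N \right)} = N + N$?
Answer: $2 i \sqrt{258} \approx 32.125 i$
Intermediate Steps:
$u{\left(I,N \right)} = 2 N$
$j{\left(Z,T \right)} = 16 Z$ ($j{\left(Z,T \right)} = - Z \left(-16\right) = - \left(-16\right) Z = 16 Z$)
$\sqrt{j{\left(12 - -9,t{\left(b \right)} \right)} + u{\left(176,-684 \right)}} = \sqrt{16 \left(12 - -9\right) + 2 \left(-684\right)} = \sqrt{16 \left(12 + 9\right) - 1368} = \sqrt{16 \cdot 21 - 1368} = \sqrt{336 - 1368} = \sqrt{-1032} = 2 i \sqrt{258}$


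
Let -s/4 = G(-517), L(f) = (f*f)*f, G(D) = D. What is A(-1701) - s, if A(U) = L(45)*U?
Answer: -155005693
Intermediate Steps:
L(f) = f**3 (L(f) = f**2*f = f**3)
A(U) = 91125*U (A(U) = 45**3*U = 91125*U)
s = 2068 (s = -4*(-517) = 2068)
A(-1701) - s = 91125*(-1701) - 1*2068 = -155003625 - 2068 = -155005693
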